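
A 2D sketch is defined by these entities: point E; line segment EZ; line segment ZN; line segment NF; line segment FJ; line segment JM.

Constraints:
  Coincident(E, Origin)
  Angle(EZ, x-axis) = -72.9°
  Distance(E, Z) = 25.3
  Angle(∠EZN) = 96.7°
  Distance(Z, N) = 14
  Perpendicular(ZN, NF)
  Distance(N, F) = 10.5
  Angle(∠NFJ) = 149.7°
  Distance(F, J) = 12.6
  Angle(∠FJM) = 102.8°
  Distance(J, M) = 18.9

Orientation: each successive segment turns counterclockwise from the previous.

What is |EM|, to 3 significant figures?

12.0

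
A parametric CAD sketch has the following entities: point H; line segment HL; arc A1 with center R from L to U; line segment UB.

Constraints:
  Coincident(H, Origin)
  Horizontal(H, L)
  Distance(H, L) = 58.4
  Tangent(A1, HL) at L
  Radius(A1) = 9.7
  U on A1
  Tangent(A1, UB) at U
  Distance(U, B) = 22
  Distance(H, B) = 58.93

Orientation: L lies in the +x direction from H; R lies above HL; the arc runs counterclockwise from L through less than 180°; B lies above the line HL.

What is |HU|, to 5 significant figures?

67.275

H is at the origin; H and L share the same y with |HL| = 58.4 and L on the +x side, so L = (58.400, 0.0000). Tangency of A1 to HL means the radius RL is perpendicular to HL, so R = L + (0, 9.7) = (58.400, 9.7000). Since RU ⟂ UB (tangency), |RB| = √(9.7² + 22.0²) = 24.044 regardless of where U sits on A1. So B lies on both circle(H, 58.93) and circle(R, 24.044); the above-HL intersection is B = (49.470, 32.023). U is the foot of the tangent from B: U = (65.187, 16.630).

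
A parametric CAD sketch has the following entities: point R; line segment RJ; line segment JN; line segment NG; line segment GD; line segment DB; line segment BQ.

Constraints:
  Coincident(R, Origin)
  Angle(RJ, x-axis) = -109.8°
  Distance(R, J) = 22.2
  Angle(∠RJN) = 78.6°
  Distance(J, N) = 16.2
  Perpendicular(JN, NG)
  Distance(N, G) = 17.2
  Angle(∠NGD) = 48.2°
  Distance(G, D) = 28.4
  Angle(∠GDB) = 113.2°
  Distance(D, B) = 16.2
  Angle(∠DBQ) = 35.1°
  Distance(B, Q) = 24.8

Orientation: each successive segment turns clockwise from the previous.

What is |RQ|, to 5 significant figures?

15.334

R is at the origin; RJ runs at -109.8° with length 22.2, so J = (-7.5200, -20.888). ∠RJN = 78.6° gives JN at 148.80° from the x-axis; with |JN| = 16.2, N = (-21.377, -12.496). JN ⟂ NG, so NG runs at 58.800°; with |NG| = 17.2, G = (-12.467, 2.2167). ∠NGD = 48.2° gives GD at -73.000° from the x-axis; with |GD| = 28.4, D = (-4.1635, -24.942). ∠GDB = 113.2° gives DB at -139.80° from the x-axis; with |DB| = 16.2, B = (-16.537, -35.399). ∠DBQ = 35.1° gives BQ at 75.300° from the x-axis; with |BQ| = 24.8, Q = (-10.244, -11.410). Then |RQ| = |Q − R| = 15.334.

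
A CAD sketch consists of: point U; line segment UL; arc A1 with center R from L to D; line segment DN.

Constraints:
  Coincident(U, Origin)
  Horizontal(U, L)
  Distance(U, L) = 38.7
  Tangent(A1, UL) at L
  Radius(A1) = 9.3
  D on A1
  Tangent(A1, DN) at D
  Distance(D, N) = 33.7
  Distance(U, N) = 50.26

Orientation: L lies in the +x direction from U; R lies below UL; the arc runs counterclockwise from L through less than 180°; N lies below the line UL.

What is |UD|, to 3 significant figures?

30.7

Checks: |UL| = 38.70 ✓; |RD| = 9.300 ✓; ∠(RD, DN) = 90.00° ✓; |DN| = 33.70 ✓; |UN| = 50.26 ✓.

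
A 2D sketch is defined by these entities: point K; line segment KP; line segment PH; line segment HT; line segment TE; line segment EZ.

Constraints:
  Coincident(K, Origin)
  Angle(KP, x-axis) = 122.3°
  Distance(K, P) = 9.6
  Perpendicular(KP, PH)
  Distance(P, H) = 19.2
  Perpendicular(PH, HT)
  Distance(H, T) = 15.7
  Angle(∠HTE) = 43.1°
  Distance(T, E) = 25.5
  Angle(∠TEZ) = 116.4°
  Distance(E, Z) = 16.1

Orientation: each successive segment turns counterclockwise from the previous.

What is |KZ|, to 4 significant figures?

28.58

∠HTE = 43.1° gives TE at 79.20° from the x-axis; with |TE| = 25.5, E = (-8.191, 9.633). ∠TEZ = 116.4° gives EZ at 142.8° from the x-axis; with |EZ| = 16.1, Z = (-21.02, 19.37). Then |KZ| = |Z − K| = 28.58.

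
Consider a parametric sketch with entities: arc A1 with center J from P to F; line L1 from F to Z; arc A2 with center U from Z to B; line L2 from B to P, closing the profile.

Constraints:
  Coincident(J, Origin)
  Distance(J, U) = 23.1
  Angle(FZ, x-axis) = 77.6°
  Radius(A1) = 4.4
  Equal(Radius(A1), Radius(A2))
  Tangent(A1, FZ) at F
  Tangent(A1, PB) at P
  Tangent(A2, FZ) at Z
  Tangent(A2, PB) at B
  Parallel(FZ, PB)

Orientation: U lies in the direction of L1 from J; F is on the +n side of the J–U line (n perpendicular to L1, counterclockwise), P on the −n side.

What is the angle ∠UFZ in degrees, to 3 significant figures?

10.8°

The slot axis is L1's direction at 77.6°, so u = (cos 77.6°, sin 77.6°) = (0.215, 0.977) and n = (−sin 77.6°, cos 77.6°) = (-0.977, 0.215). J is at the origin and U lies 23.1 along u from J, so U = 23.1·u = (4.96, 22.6). Tangency of A1 to both parallel lines with radius 4.4 puts F and P at J ± 4.4·n: F = (-4.30, 0.945), P = (4.30, -0.945). Equal radii place Z and B the same way about U: Z = U + 4.4·n = (0.663, 23.5), B = U − 4.4·n = (9.26, 21.6). Then cos ∠UFZ = FU·FZ / (|FU||FZ|), giving 10.8°.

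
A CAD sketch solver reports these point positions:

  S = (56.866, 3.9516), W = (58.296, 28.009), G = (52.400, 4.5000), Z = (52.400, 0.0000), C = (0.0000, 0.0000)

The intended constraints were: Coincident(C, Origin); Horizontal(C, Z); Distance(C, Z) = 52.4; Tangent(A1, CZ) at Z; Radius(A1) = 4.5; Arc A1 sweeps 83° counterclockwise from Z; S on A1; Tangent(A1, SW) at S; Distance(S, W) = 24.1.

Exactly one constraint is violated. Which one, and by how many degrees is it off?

Tangent(A1, SW) at S — off by 3.60°.

C = (0.00, 0.00) ✓; C.y = 0.00, Z.y = 0.00 ✓; |CZ| = 52.40 ✓; ∠(GZ, ZC) = 90.00° ✓; |GZ| = 4.500 ✓; bearing(G→S) − bearing(G→Z) = 83.00° ✓; |GS| = 4.500 ✓; ∠(GS, SW) = 86.40° ✗; |SW| = 24.10 ✓.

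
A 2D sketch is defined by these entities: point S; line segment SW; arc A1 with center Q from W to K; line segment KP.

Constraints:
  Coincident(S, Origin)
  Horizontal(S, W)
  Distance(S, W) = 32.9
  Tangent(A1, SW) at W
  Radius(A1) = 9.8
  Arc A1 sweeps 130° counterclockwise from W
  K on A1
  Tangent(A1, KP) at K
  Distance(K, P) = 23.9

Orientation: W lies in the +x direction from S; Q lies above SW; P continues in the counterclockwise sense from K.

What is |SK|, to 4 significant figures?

43.50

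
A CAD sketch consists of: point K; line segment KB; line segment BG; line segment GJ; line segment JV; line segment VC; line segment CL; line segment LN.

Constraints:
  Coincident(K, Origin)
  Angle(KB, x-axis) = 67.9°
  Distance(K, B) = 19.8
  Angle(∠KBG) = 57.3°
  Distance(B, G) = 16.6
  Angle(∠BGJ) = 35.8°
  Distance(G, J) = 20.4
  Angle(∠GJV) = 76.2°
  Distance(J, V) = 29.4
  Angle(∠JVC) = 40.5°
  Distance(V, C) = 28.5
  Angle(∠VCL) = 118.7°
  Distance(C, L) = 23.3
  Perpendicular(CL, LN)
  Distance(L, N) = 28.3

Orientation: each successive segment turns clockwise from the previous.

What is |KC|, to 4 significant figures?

19.17

K is at the origin; KB runs at 67.9° with length 19.8, so B = (7.449, 18.35). ∠KBG = 57.3° gives BG at -54.80° from the x-axis; with |BG| = 16.6, G = (17.02, 4.781). ∠BGJ = 35.8° gives GJ at 161.0° from the x-axis; with |GJ| = 20.4, J = (-2.271, 11.42). ∠GJV = 76.2° gives JV at 57.20° from the x-axis; with |JV| = 29.4, V = (13.66, 36.13). ∠JVC = 40.5° gives VC at -82.30° from the x-axis; with |VC| = 28.5, C = (17.47, 7.892). Then |KC| = |C − K| = 19.17.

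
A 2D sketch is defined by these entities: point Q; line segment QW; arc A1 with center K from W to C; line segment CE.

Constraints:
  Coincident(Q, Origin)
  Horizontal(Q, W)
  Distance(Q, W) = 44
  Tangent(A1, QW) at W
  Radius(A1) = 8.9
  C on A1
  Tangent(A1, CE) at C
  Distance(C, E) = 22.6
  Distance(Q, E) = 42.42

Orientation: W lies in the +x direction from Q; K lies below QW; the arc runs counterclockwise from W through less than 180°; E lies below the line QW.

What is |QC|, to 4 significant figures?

35.99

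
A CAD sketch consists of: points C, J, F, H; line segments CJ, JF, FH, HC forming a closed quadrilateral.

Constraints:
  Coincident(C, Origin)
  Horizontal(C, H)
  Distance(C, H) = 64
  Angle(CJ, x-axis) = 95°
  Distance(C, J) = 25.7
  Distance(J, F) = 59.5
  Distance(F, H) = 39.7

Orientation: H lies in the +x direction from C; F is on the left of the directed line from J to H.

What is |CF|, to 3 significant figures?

68.0

Checks: |JF| = 59.50 ✓; |FH| = 39.70 ✓.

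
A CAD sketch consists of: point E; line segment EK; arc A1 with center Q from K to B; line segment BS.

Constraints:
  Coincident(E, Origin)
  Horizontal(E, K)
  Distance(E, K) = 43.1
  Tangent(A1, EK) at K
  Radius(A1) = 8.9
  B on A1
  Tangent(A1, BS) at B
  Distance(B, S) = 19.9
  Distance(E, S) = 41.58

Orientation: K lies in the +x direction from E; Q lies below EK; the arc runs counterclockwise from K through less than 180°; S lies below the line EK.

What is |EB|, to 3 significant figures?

35.1

E is at the origin; EK is horizontal with |EK| = 43.1 and K on the +x side, so K = (43.1, 0.00). Tangency of A1 to EK means the radius QK is perpendicular to EK, so Q = K + (0, -8.9) = (43.1, -8.90). Since QB ⟂ BS (tangency), |QS| = √(8.9² + 19.9²) = 21.8 regardless of where B sits on A1. So S lies on both circle(E, 41.58) and circle(Q, 21.8); the below-EK intersection is S = (31.4, -27.3). B is the foot of the tangent from S: B = (34.3, -7.60).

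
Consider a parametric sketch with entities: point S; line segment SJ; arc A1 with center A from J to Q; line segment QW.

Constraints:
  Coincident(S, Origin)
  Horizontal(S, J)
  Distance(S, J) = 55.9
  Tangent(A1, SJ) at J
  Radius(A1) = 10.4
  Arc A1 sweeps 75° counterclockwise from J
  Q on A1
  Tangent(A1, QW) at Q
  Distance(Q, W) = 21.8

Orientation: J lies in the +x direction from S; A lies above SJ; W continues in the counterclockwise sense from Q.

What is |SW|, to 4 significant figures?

77.15

On A1, J sits at bearing -90° from A; a 75° counterclockwise sweep puts Q at bearing -15°, so Q = A + 10.4·(cos -15°, sin -15°) = (65.95, 7.708). Tangency of A1 to QW means the radius AQ is perpendicular to QW, so QW runs along (−sin -15°, cos -15°); with |QW| = 21.8, W = (71.59, 28.77). Then |SW| = |W − S| = 77.15.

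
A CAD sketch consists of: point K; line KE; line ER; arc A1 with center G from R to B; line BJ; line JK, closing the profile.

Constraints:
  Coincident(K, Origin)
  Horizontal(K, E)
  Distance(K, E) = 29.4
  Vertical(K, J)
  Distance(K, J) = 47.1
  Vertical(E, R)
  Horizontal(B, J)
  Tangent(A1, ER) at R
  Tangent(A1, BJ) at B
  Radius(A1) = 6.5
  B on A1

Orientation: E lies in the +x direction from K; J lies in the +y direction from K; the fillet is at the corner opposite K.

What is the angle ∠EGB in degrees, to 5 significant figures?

170.90°

K is at the origin; K and E share the same y with |KE| = 29.4 and E on the +x side, so E = (29.400, 0.0000). KJ is vertical with |KJ| = 47.1 and J on the +y side, so J = (0.0000, 47.100). The virtual corner opposite K is at (29.400, 47.100). A1 meets ER tangentially, so GR is at right angles to ER and tangency of A1 to BJ means the radius GB is perpendicular to BJ, with radius 6.5, so the center G sits 6.5 in from both sides at G = (22.900, 40.600). That places the tangent points at R = (29.400, 40.600) on ER and B = (22.900, 47.100) on BJ. Then cos ∠EGB = GE·GB / (|GE||GB|), giving 170.90°.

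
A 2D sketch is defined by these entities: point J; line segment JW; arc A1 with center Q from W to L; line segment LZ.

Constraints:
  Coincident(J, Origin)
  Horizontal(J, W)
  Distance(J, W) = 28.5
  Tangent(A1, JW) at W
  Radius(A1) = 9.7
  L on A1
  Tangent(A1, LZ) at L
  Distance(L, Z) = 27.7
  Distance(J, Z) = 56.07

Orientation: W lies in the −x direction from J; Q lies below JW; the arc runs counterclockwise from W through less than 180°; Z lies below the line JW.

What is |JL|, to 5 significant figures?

38.685

Checks: |QL| = 9.700 ✓; ∠(QL, LZ) = 90.00° ✓; |LZ| = 27.70 ✓; |JZ| = 56.07 ✓.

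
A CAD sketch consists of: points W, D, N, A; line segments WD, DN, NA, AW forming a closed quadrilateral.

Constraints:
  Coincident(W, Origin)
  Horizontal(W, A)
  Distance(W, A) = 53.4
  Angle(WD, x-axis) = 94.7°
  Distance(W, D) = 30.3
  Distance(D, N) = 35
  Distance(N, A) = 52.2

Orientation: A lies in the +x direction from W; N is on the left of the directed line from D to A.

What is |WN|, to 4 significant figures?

54.25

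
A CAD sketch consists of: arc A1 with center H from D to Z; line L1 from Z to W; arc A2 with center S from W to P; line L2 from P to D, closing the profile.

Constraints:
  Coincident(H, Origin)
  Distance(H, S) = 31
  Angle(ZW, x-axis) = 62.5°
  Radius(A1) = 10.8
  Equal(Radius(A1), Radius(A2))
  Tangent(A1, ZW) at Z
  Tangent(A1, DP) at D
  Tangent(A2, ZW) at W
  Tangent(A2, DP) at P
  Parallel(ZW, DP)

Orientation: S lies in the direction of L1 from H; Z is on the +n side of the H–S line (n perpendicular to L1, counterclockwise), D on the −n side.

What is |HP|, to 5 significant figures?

32.827

The slot axis is L1's direction at 62.5°, so u = (cos 62.5°, sin 62.5°) = (0.46175, 0.88701) and n = (−sin 62.5°, cos 62.5°) = (-0.88701, 0.46175). H is at the origin and S lies 31.0 along u from H, so S = 31.0·u = (14.314, 27.497). Tangency of A1 to both parallel lines with radius 10.8 puts Z and D at H ± 10.8·n: Z = (-9.5797, 4.9869), D = (9.5797, -4.9869). Equal radii place W and P the same way about S: W = S + 10.8·n = (4.7345, 32.484), P = S − 10.8·n = (23.894, 22.510). Then |HP| = |P − H| = 32.827.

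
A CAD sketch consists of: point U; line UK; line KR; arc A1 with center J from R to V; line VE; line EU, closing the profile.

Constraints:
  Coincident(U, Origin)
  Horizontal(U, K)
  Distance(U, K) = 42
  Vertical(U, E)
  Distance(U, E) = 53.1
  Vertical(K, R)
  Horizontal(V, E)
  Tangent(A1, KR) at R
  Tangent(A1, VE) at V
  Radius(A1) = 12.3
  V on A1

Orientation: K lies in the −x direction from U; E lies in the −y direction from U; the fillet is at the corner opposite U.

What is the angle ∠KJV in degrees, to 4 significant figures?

163.2°

The virtual corner opposite U is at (-42.00, -53.10). The tangent condition forces JR to be normal to KR and the tangent condition forces JV to be normal to VE, with radius 12.3, so the center J sits 12.3 in from both sides at J = (-29.70, -40.80). That places the tangent points at R = (-42.00, -40.80) on KR and V = (-29.70, -53.10) on VE. Then cos ∠KJV = JK·JV / (|JK||JV|), giving 163.2°.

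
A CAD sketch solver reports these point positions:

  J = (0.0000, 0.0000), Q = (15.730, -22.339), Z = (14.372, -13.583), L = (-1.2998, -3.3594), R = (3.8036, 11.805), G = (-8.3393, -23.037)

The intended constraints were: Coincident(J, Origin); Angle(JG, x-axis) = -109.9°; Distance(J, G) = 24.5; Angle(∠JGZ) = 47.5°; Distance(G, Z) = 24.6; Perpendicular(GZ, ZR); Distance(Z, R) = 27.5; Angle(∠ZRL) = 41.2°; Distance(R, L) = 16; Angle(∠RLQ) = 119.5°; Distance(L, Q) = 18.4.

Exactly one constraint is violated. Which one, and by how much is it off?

Distance(L, Q) = 18.4 — off by 7.10.

J = (0.00, 0.00) ✓; JG at -109.9° ✓; |JG| = 24.50 ✓; ∠JGZ = 47.50° ✓; |GZ| = 24.60 ✓; ∠(GZ, ZR) = 90.00° ✓; |ZR| = 27.50 ✓; ∠ZRL = 41.20° ✓; |RL| = 16.00 ✓; ∠RLQ = 119.5° ✓; |LQ| = 25.50 ✗.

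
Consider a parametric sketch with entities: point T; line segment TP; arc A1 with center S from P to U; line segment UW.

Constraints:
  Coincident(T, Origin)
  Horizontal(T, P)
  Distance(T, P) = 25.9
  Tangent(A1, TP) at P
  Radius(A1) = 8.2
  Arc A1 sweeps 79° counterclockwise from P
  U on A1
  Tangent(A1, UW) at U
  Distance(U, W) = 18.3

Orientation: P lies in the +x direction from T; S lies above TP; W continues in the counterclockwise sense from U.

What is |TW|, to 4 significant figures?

44.80

On A1, P sits at bearing -90° from S; a 79° counterclockwise sweep puts U at bearing -11°, so U = S + 8.2·(cos -11°, sin -11°) = (33.95, 6.635). The tangent condition forces SU to be normal to UW, so UW runs along (−sin -11°, cos -11°); with |UW| = 18.3, W = (37.44, 24.60). Then |TW| = |W − T| = 44.80.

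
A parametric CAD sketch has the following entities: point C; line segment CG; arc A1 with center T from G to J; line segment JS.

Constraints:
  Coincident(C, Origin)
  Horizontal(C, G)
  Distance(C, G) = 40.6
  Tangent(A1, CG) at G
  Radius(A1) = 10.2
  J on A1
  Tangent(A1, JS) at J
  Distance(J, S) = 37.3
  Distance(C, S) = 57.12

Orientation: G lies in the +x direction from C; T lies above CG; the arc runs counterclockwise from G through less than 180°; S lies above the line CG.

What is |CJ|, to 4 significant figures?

51.78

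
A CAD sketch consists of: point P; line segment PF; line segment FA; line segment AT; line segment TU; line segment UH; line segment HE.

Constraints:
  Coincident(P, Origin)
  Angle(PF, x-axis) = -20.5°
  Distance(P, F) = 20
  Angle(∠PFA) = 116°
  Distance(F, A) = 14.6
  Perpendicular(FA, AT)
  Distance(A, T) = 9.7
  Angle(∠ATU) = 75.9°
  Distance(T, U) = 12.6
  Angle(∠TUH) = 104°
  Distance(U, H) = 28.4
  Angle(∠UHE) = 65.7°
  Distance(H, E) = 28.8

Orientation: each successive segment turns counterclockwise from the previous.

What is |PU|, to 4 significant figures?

15.91

P is at the origin; PF runs at -20.5° with length 20.0, so F = (18.73, -7.004). ∠PFA = 116.0° gives FA at 43.50° from the x-axis; with |FA| = 14.6, A = (29.32, 3.046). FA is perpendicular to AT, so AT runs at 133.5°; with |AT| = 9.7, T = (22.65, 10.08). ∠ATU = 75.9° gives TU at -122.4° from the x-axis; with |TU| = 12.6, U = (15.90, -0.5566). Then |PU| = |U − P| = 15.91.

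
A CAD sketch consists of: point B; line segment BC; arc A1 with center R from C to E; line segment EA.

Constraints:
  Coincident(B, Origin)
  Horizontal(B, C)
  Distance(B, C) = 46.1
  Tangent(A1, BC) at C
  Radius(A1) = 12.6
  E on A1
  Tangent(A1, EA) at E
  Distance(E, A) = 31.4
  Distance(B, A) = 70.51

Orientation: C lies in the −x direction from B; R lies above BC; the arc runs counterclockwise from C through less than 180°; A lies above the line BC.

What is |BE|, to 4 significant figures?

40.92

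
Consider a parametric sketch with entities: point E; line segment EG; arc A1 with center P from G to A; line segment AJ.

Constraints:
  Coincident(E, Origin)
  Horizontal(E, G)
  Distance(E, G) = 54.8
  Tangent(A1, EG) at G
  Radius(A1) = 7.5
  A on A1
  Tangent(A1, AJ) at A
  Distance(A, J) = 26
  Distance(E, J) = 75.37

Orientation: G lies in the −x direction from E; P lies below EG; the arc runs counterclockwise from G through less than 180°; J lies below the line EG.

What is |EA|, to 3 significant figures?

62.3

Checks: ∠(PG, GE) = 90.00° ✓; |PG| = 7.500 ✓; |PA| = 7.500 ✓; ∠(PA, AJ) = 90.00° ✓; |AJ| = 26.00 ✓; |EJ| = 75.37 ✓.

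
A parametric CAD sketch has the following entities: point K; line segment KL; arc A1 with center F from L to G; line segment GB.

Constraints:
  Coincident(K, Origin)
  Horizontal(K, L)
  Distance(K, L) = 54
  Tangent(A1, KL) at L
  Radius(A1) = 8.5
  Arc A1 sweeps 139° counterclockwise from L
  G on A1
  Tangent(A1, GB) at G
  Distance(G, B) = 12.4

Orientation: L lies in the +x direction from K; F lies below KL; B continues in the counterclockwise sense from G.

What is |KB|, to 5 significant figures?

62.210

K is at the origin; K and L share the same y with |KL| = 54.0 and L on the +x side, so L = (54.000, 0.0000). The tangent condition forces FL to be normal to KL, so F = L + (0, -8.5) = (54.000, -8.5000). On A1, L sits at bearing 90° from F; a 139° counterclockwise sweep puts G at bearing 229°, so G = F + 8.5·(cos 229°, sin 229°) = (48.423, -14.915). A1 meets GB tangentially, so FG is at right angles to GB, so GB runs along (−sin 229°, cos 229°); with |GB| = 12.4, B = (57.782, -23.050). Then |KB| = |B − K| = 62.210.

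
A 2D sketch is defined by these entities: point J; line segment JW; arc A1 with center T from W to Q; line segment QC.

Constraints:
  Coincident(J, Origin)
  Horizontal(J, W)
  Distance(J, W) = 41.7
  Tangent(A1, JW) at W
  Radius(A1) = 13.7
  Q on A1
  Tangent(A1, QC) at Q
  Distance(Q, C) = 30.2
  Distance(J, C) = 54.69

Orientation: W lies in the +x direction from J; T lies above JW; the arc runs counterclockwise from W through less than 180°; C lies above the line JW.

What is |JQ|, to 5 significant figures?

56.599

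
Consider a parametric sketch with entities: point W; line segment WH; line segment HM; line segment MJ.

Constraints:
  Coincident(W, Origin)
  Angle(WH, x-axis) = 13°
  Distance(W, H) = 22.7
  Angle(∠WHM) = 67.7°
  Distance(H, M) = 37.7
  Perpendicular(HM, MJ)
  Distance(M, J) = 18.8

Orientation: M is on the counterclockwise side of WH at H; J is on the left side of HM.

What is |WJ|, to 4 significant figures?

29.17

W is at the origin; WH runs at 13.0° with length 22.7, so H = 22.7·(cos 13.0°, sin 13.0°) = (22.12, 5.106). ∠WHM = 67.7°, so HM runs at 13.0° + (180° − 67.7°) = 125.3° from the x-axis; with |HM| = 37.7, M = H + 37.7·(cos 125.3°, sin 125.3°) = (0.3330, 35.87). HM is perpendicular to MJ; with |MJ| = 18.8 on the left of HM, J = M + 18.8·(-0.8161, -0.5779) = (-15.01, 25.01). Then |WJ| = |J − W| = 29.17.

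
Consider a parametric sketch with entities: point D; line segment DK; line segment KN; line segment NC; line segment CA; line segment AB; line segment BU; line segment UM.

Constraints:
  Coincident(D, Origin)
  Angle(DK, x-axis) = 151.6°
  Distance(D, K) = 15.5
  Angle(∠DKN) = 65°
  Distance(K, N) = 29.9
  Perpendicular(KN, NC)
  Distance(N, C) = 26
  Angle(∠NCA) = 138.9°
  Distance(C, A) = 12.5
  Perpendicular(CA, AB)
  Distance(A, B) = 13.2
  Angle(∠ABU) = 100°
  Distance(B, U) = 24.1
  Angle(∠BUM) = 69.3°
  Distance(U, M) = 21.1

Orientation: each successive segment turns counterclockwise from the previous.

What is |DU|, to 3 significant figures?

19.3

CA ⟂ AB, so AB runs at 128°; with |AB| = 13.2, B = (12.4, -5.93). ∠ABU = 100.0° gives BU at -152° from the x-axis; with |BU| = 24.1, U = (-8.97, -17.1). Then |DU| = |U − D| = 19.3.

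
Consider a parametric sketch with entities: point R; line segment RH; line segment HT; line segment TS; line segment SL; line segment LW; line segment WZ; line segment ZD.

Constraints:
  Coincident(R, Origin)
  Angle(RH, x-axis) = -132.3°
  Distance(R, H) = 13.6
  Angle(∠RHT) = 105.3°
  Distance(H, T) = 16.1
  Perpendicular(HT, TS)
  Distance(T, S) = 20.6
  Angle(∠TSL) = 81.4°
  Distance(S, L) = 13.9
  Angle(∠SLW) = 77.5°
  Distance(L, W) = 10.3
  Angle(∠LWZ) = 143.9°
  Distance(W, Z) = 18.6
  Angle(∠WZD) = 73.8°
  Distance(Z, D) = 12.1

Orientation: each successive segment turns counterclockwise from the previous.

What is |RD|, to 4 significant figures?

28.87

∠LWZ = 143.9° gives WZ at -90.40° from the x-axis; with |WZ| = 18.6, Z = (1.491, -29.00). ∠WZD = 73.8° gives ZD at 15.80° from the x-axis; with |ZD| = 12.1, D = (13.13, -25.71). Then |RD| = |D − R| = 28.87.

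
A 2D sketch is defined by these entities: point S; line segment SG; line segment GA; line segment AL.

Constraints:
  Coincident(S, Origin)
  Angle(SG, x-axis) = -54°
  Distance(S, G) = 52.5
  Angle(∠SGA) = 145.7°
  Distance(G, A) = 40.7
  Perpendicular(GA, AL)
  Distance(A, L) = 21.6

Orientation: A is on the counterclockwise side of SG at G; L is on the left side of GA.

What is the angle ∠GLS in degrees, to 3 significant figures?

33.4°

∠SGA = 145.7°, so GA runs at -54.0° + (180° − 145.7°) = -19.7° from the x-axis; with |GA| = 40.7, A = G + 40.7·(cos -19.7°, sin -19.7°) = (69.2, -56.2). GA ⟂ AL; with |AL| = 21.6 on the left of GA, L = A + 21.6·(0.337, 0.941) = (76.5, -35.9). Then cos ∠GLS = LG·LS / (|LG||LS|), giving 33.4°.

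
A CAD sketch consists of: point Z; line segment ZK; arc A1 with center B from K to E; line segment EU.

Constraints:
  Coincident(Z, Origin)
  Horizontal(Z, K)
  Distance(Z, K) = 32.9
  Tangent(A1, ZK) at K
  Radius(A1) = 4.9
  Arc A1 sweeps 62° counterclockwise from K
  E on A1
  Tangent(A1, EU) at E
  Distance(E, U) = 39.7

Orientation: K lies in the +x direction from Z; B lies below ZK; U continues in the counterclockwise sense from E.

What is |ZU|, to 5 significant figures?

38.941

Z is at the origin; ZK is horizontal with |ZK| = 32.9 and K on the +x side, so K = (32.900, 0.0000). Since A1 is tangent to ZK there, BK ⟂ ZK, so B = K + (0, -4.9) = (32.900, -4.9000). On A1, K sits at bearing 90° from B; a 62° counterclockwise sweep puts E at bearing 152°, so E = B + 4.9·(cos 152°, sin 152°) = (28.574, -2.5996). Since A1 is tangent to EU there, BE ⟂ EU, so EU runs along (−sin 152°, cos 152°); with |EU| = 39.7, U = (9.9355, -37.653). Then |ZU| = |U − Z| = 38.941.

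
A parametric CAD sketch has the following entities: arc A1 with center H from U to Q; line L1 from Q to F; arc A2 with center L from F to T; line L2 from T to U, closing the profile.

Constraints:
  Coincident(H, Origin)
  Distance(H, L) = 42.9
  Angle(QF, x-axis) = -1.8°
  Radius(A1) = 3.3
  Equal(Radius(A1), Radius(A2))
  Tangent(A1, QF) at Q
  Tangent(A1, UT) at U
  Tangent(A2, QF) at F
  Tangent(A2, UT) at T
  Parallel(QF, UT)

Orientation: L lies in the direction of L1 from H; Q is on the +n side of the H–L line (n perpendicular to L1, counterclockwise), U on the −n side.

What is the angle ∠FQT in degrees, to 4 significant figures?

8.746°

The slot axis is L1's direction at -1.8°, so u = (cos -1.8°, sin -1.8°) = (0.9995, -0.03141) and n = (−sin -1.8°, cos -1.8°) = (0.03141, 0.9995). H is at the origin and L lies 42.9 along u from H, so L = 42.9·u = (42.88, -1.348). Tangency of A1 to both parallel lines with radius 3.3 puts Q and U at H ± 3.3·n: Q = (0.1037, 3.298), U = (-0.1037, -3.298). Equal radii place F and T the same way about L: F = L + 3.3·n = (42.98, 1.951), T = L − 3.3·n = (42.78, -4.646). Then cos ∠FQT = QF·QT / (|QF||QT|), giving 8.746°.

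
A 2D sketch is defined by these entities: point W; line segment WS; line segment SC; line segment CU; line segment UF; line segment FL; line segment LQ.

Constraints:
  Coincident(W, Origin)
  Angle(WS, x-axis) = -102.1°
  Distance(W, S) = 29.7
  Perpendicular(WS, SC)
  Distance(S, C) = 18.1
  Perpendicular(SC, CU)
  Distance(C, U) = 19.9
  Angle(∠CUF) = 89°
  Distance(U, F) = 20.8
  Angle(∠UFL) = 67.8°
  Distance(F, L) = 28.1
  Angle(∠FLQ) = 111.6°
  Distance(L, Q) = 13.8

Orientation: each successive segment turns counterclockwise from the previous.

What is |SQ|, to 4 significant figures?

22.94

W is at the origin; WS runs at -102.1° with length 29.7, so S = (-6.226, -29.04). WS is perpendicular to SC, so SC runs at -12.10°; with |SC| = 18.1, C = (11.47, -32.83). SC ⟂ CU, so CU runs at 77.90°; with |CU| = 19.9, U = (15.64, -13.38). ∠CUF = 89.0° gives UF at 168.9° from the x-axis; with |UF| = 20.8, F = (-4.767, -9.372). ∠UFL = 67.8° gives FL at -78.90° from the x-axis; with |FL| = 28.1, L = (0.6426, -36.95). ∠FLQ = 111.6° gives LQ at -10.50° from the x-axis; with |LQ| = 13.8, Q = (14.21, -39.46). Then |SQ| = |Q − S| = 22.94.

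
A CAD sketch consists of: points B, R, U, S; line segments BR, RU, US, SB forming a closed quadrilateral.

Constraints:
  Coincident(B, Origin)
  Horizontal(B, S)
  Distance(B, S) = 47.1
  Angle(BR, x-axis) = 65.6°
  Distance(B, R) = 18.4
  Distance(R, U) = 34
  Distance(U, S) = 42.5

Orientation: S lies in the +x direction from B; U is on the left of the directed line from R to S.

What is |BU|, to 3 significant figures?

51.5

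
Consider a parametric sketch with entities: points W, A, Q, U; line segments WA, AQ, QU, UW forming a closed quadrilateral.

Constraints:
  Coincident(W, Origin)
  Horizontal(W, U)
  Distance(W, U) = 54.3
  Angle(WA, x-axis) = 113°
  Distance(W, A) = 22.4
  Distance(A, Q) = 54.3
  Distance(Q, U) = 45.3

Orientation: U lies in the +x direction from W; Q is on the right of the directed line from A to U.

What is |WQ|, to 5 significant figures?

32.124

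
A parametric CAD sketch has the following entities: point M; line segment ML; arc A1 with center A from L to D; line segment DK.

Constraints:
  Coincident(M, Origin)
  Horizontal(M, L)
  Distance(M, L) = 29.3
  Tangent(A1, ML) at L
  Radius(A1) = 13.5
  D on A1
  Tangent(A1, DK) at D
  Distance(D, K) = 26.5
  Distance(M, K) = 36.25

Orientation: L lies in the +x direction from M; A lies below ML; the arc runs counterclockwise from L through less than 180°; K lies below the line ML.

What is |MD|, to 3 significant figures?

19.0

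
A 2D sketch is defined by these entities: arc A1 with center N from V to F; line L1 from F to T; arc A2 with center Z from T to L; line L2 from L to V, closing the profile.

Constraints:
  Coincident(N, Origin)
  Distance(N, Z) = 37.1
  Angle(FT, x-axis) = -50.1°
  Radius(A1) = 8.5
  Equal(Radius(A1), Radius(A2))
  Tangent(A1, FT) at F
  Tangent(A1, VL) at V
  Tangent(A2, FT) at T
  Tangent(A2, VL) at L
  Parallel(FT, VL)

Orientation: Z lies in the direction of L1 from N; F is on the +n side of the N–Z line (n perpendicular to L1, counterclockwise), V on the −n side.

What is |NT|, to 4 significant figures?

38.06

The slot axis is L1's direction at -50.1°, so u = (cos -50.1°, sin -50.1°) = (0.6414, -0.7672) and n = (−sin -50.1°, cos -50.1°) = (0.7672, 0.6414). N is at the origin and Z lies 37.1 along u from N, so Z = 37.1·u = (23.80, -28.46). Tangency of A1 to both parallel lines with radius 8.5 puts F and V at N ± 8.5·n: F = (6.521, 5.452), V = (-6.521, -5.452). Equal radii place T and L the same way about Z: T = Z + 8.5·n = (30.32, -23.01), L = Z − 8.5·n = (17.28, -33.91). Then |NT| = |T − N| = 38.06.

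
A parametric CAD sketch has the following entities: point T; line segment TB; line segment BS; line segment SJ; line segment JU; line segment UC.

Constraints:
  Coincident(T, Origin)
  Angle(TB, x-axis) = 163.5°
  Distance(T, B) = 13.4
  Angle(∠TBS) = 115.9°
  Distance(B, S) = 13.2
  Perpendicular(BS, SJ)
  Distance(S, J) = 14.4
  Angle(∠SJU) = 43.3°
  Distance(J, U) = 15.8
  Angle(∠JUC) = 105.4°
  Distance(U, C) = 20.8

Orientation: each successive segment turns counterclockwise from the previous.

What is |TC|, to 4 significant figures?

32.97

∠SJU = 43.3° gives JU at 94.30° from the x-axis; with |JU| = 15.8, U = (-12.30, 0.1038). ∠JUC = 105.4° gives UC at 168.9° from the x-axis; with |UC| = 20.8, C = (-32.71, 4.108). Then |TC| = |C − T| = 32.97.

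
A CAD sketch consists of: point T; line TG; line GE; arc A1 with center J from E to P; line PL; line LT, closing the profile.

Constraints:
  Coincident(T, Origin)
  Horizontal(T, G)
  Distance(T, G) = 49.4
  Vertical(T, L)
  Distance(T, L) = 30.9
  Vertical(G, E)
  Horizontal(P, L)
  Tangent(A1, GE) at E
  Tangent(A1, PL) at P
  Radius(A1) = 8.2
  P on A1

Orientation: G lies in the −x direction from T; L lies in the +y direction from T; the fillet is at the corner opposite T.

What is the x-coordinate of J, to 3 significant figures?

-41.2

TL is vertical with |TL| = 30.9 and L on the +y side, so L = (0.00, 30.9). The virtual corner opposite T is at (-49.4, 30.9). A1 meets GE tangentially, so JE is at right angles to GE and since A1 is tangent to PL there, JP ⟂ PL, with radius 8.2, so the center J sits 8.2 in from both sides at J = (-41.2, 22.7). So J.x = -41.2.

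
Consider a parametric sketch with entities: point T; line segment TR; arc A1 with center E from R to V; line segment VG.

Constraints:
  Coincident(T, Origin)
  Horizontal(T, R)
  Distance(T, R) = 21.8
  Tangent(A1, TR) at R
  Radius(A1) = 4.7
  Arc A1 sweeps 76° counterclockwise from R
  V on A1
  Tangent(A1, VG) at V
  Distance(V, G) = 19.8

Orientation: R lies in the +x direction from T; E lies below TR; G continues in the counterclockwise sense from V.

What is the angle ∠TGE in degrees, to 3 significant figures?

56.0°

T is at the origin; T and R share the same y with |TR| = 21.8 and R on the +x side, so R = (21.8, 0.00). The tangent condition forces ER to be normal to TR, so E = R + (0, -4.7) = (21.8, -4.70). On A1, R sits at bearing 90° from E; a 76° counterclockwise sweep puts V at bearing 166°, so V = E + 4.7·(cos 166°, sin 166°) = (17.2, -3.56). Since A1 is tangent to VG there, EV ⟂ VG, so VG runs along (−sin 166°, cos 166°); with |VG| = 19.8, G = (12.4, -22.8). Then cos ∠TGE = GT·GE / (|GT||GE|), giving 56.0°.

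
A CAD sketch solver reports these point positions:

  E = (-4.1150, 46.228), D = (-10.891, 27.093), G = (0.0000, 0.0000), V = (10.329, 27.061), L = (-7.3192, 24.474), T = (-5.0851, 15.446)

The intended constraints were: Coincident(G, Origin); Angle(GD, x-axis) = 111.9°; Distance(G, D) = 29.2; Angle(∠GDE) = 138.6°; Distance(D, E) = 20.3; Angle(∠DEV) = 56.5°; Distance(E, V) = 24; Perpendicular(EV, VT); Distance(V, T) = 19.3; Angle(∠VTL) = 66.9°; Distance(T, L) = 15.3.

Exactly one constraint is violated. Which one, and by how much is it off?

Distance(T, L) = 15.3 — off by 6.00.

G = (0.00, 0.00) ✓; GD at 111.9° ✓; |GD| = 29.20 ✓; ∠GDE = 138.6° ✓; |DE| = 20.30 ✓; ∠DEV = 56.50° ✓; |EV| = 24.00 ✓; ∠(EV, VT) = 90.00° ✓; |VT| = 19.30 ✓; ∠VTL = 66.90° ✓; |TL| = 9.300 ✗.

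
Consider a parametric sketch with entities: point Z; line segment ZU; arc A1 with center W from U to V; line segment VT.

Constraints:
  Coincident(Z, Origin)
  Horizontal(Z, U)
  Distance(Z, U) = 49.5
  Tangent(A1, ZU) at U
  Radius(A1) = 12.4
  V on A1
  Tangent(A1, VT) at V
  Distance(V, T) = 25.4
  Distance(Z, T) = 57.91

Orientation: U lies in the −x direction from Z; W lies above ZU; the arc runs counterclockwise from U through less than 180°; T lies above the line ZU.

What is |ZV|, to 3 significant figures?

40.1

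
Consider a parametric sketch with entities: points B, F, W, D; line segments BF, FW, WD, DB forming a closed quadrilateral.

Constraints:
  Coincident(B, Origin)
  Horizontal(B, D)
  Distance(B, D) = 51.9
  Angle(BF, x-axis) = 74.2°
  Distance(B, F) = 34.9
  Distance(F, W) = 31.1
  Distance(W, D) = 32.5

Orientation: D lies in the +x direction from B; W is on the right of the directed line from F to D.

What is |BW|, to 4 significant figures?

20.11

B is at the origin; B and D share the same y with |BD| = 51.9 and D in +x, so D = (51.9, 0). BF runs at 74.2° with |BF| = 34.9, so F = (9.503, 33.58). W is determined by |FW| = 31.1 and |WD| = 32.5 together: it lies at the intersection of circle(F, 31.1) and circle(D, 32.5). With |FD| = 54.09, the foot of the radical line on FD is 26.22 from F and the perpendicular offset is √(31.1² − 26.22²) = 16.73. Taking the right-of-FD solution: W = (19.67, 4.191).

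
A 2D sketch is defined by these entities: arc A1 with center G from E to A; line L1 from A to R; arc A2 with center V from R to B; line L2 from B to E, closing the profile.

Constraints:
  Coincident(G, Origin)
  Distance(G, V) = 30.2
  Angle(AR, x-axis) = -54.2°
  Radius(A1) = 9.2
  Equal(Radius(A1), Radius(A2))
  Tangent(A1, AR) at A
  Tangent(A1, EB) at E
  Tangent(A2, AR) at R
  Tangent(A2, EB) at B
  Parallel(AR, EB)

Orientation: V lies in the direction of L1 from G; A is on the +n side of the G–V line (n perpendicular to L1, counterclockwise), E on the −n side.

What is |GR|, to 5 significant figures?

31.570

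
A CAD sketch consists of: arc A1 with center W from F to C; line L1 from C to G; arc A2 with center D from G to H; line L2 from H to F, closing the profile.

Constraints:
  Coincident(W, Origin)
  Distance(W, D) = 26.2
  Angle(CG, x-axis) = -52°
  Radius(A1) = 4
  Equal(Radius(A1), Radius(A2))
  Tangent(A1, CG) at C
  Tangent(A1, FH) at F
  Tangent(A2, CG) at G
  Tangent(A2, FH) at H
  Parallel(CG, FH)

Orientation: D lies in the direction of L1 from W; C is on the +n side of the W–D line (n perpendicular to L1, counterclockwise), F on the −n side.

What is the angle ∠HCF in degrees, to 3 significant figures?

73.0°

The slot axis is L1's direction at -52.0°, so u = (cos -52.0°, sin -52.0°) = (0.616, -0.788) and n = (−sin -52.0°, cos -52.0°) = (0.788, 0.616). W is at the origin and D lies 26.2 along u from W, so D = 26.2·u = (16.1, -20.6). Tangency of A1 to both parallel lines with radius 4.0 puts C and F at W ± 4.0·n: C = (3.15, 2.46), F = (-3.15, -2.46). Equal radii place G and H the same way about D: G = D + 4.0·n = (19.3, -18.2), H = D − 4.0·n = (13.0, -23.1). Then cos ∠HCF = CH·CF / (|CH||CF|), giving 73.0°.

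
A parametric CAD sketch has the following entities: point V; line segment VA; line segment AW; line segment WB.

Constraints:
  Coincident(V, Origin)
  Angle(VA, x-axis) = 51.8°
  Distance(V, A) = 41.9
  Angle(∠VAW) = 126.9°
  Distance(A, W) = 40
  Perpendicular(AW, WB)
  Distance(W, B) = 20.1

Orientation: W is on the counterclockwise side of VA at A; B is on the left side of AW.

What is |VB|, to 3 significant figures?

66.5

∠VAW = 126.9°, so AW runs at 51.8° + (180° − 126.9°) = 105° from the x-axis; with |AW| = 40.0, W = A + 40.0·(cos 105°, sin 105°) = (15.6, 71.6). The perpendicularity gives WB at right angles to AW; with |WB| = 20.1 on the left of AW, B = W + 20.1·(-0.966, -0.257) = (-3.80, 66.4). Then |VB| = |B − V| = 66.5.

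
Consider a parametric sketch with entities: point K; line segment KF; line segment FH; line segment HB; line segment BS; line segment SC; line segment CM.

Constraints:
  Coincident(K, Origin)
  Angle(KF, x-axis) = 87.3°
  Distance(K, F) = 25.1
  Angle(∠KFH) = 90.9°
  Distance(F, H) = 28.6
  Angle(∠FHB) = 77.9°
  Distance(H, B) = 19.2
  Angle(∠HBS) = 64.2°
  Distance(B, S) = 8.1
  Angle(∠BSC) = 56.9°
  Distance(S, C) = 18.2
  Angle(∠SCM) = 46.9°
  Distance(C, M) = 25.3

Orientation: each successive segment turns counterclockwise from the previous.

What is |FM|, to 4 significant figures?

39.84

K is at the origin; KF runs at 87.3° with length 25.1, so F = (1.182, 25.07). ∠KFH = 90.9° gives FH at 176.4° from the x-axis; with |FH| = 28.6, H = (-27.36, 26.87). ∠FHB = 77.9° gives HB at -81.50° from the x-axis; with |HB| = 19.2, B = (-24.52, 7.879). ∠HBS = 64.2° gives BS at 34.30° from the x-axis; with |BS| = 8.1, S = (-17.83, 12.44). ∠BSC = 56.9° gives SC at 157.4° from the x-axis; with |SC| = 18.2, C = (-34.63, 19.44). ∠SCM = 46.9° gives CM at -69.50° from the x-axis; with |CM| = 25.3, M = (-25.77, -4.260). Then |FM| = |M − F| = 39.84.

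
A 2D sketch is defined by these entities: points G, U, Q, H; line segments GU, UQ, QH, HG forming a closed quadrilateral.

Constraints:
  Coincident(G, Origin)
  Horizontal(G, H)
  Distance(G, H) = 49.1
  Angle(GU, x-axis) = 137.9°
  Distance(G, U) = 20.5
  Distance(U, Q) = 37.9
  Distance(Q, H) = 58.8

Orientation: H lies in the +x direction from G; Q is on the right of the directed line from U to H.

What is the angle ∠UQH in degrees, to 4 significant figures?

82.66°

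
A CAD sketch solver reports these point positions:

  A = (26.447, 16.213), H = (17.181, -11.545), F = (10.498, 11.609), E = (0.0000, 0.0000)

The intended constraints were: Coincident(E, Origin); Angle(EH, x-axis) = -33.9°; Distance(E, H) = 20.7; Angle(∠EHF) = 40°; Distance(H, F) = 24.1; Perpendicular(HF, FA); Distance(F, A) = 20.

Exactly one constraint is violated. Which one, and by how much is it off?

Distance(F, A) = 20 — off by 3.40.

E = (0.00, 0.00) ✓; EH at -33.90° ✓; |EH| = 20.70 ✓; ∠EHF = 40.00° ✓; |HF| = 24.10 ✓; ∠(HF, FA) = 90.00° ✓; |FA| = 16.60 ✗.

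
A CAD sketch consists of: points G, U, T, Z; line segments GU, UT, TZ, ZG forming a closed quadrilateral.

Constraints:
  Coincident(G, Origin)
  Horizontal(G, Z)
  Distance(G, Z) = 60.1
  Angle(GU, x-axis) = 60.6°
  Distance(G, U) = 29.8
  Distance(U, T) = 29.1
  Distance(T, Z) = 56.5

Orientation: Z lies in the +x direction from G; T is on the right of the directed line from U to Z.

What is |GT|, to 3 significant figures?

3.74

G is at the origin; GZ is horizontal with |GZ| = 60.1 and Z in +x, so Z = (60.1, 0). GU runs at 60.6° with |GU| = 29.8, so U = (14.6, 26.0). T is determined by |UT| = 29.1 and |TZ| = 56.5 together: it lies at the intersection of circle(U, 29.1) and circle(Z, 56.5). With |UZ| = 52.4, the foot of the radical line on UZ is 3.78 from U and the perpendicular offset is √(29.1² − 3.78²) = 28.9. Taking the right-of-UZ solution: T = (3.61, -0.970).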